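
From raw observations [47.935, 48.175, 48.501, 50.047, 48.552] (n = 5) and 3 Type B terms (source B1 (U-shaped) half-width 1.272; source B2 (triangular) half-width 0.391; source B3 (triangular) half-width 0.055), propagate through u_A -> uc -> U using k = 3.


mean = (47.935 + 48.175 + 48.501 + 50.047 + 48.552) / 5 = 48.642
s = sqrt(sum((x - mean)^2)/(n-1)) = 0.82461264
u_A = s / sqrt(n) = 0.82461264 / sqrt(5) = 0.36877798
u_B1 = 1.272 / sqrt(2) = 0.89943983
u_B2 = 0.391 / sqrt(6) = 0.15962508
u_B3 = 0.055 / sqrt(6) = 0.022453656
uc = sqrt(0.36877798^2 + 0.89943983^2 + 0.15962508^2 + 0.022453656^2) = 0.9853799
U = k * uc = 3 * 0.9853799
U = 2.9561

2.9561


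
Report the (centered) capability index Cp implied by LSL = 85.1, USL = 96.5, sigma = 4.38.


Cp = (USL - LSL) / (6 * sigma)
= (96.5 - 85.1) / (6 * 4.38)
= 11.4000 / 26.2800
= 0.4338

0.4338


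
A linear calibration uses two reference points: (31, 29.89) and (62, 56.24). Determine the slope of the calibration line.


slope = (y2 - y1) / (x2 - x1)
= (56.24 - 29.89) / (62 - 31)
= 26.3500 / 31
= 0.8500

0.8500


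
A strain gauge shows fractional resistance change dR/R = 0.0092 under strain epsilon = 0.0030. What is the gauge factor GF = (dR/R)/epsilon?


GF = (dR/R) / epsilon
= 0.0092 / 0.0030
= 3.0667

3.0667


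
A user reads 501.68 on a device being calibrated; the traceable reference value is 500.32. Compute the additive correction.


Correction = standard - reading
= 500.32 - 501.68
= -1.3600

-1.3600


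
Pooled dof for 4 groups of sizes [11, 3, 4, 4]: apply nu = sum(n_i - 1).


nu = sum_i (n_i - 1)
nu = ((11 - 1) + (3 - 1) + (4 - 1) + (4 - 1))
nu = 10 + 2 + 3 + 3
nu = 18

18


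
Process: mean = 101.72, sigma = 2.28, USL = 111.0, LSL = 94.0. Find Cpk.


Cpu = (USL - mean) / (3*sigma) = (111.0 - 101.72) / (3*2.28) = 1.3567
Cpl = (mean - LSL) / (3*sigma) = (101.72 - 94.0) / (3*2.28) = 1.1287
Cpk = min(Cpu, Cpl) = 1.1287

1.1287


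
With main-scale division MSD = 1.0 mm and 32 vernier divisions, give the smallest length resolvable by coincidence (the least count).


LC = MSD / n_div
= 1.0 / 32
= 0.0312

0.0312


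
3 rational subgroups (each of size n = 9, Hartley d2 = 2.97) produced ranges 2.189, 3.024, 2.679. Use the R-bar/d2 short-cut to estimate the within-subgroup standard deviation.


R_bar = (2.189 + 3.024 + 2.679) / 3
R_bar = 7.892 / 3 = 2.6306667
sigma_hat = R_bar / d2 = 2.6306667 / 2.97 = 0.8857

0.8857


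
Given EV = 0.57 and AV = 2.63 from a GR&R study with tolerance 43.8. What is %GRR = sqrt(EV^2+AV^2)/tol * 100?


GRR = sqrt(EV^2 + AV^2) = sqrt(0.57^2 + 2.63^2) = 2.6910593
%GRR = GRR / tol * 100 = 2.6910593 / 43.8 * 100
%GRR = 6.1440

6.1440


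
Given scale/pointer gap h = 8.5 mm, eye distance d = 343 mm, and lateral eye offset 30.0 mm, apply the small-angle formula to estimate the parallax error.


error = h * offset / d
= 8.5 * 30.0 / 343
= 0.7434

0.7434


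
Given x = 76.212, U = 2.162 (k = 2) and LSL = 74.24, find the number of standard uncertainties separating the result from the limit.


u = U / k = 2.162 / 2 = 1.081
margin = |LSL - x| = |74.24 - 76.212| = 1.972
z = margin / u = 1.972 / 1.081
z = 1.8242

1.8242


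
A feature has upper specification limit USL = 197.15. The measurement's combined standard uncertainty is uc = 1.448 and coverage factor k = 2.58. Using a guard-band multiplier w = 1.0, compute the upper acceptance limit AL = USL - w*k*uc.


U = k * uc = 2.58 * 1.448 = 3.73584
guard band g = w * U = 1.0 * 3.73584 = 3.73584
AL = USL - g = 197.15 - 3.73584
AL = 193.4142

193.4142


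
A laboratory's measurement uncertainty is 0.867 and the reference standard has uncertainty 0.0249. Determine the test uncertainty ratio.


TUR = u_lab / u_ref
= 0.867 / 0.0249
= 34.8193

34.8193


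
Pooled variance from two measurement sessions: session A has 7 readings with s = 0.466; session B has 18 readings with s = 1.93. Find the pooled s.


s_p = sqrt(((n1-1)*s1^2 + (n2-1)*s2^2) / (n1+n2-2))
numerator = (7-1)*0.466^2 + (18-1)*1.93^2 = 1.302936 + 63.3233 = 64.626236
denominator = 7 + 18 - 2 = 23
s_p^2 = 64.626236 / 23 = 2.8098363
s_p = sqrt(2.8098363) = 1.6763

1.6763


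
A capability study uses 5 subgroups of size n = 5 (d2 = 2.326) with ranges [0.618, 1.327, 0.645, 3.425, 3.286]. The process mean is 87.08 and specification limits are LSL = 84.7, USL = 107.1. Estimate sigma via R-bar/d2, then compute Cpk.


R_bar = (0.618 + 1.327 + 0.645 + 3.425 + 3.286) / 5 = 1.8602
sigma = R_bar / d2 = 1.8602 / 2.326 = 0.79974205
Cp = (USL - LSL)/(6*sigma) = (107.1 - 84.7)/(6*0.79974205) = 4.6682
Cpu = (107.1 - 87.08)/(3*0.79974205) = 8.3444
Cpl = (87.08 - 84.7)/(3*0.79974205) = 0.9920
Cpk = min(Cpu, Cpl) = 0.9920

0.9920


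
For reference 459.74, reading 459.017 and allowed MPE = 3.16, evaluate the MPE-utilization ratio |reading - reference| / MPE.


e = indication - reference = 459.017 - 459.74 = -0.7230
|e| = 0.7230
ratio = |e| / MPE = 0.7230 / 3.16
ratio = 0.2288

0.2288


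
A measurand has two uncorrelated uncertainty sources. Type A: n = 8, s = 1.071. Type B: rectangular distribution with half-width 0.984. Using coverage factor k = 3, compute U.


u_A = s / sqrt(n) = 1.071 / sqrt(8) = 0.37865568
u_B = half_width / sqrt(3) = 0.984 / sqrt(3) = 0.56811266
uc = sqrt(u_A^2 + u_B^2) = sqrt(0.37865568^2 + 0.56811266^2) = 0.68273869
U = k * uc = 3 * 0.68273869
U = 2.0482

2.0482


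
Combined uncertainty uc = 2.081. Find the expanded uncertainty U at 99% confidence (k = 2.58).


U = k * uc
U = 2.58 * 2.081
U = 5.3690

5.3690


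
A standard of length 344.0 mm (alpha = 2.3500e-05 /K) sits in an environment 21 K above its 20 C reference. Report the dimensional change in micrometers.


dL = L * alpha * dT
= 344.0 * 2.3500e-05 * 21
= 0.1697640 mm
dL_um = 0.1697640 * 1000 = 169.7640 um

169.7640


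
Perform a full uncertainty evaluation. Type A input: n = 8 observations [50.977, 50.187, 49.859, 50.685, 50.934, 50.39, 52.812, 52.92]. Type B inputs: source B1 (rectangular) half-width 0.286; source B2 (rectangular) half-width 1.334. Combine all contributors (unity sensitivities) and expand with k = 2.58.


mean = (50.977 + 50.187 + 49.859 + 50.685 + 50.934 + 50.39 + 52.812 + 52.92) / 8 = 51.0955
s = sqrt(sum((x - mean)^2)/(n-1)) = 1.1548557
u_A = s / sqrt(n) = 1.1548557 / sqrt(8) = 0.40830315
u_B1 = 0.286 / sqrt(3) = 0.16512218
u_B2 = 1.334 / sqrt(3) = 0.77018526
uc = sqrt(0.40830315^2 + 0.16512218^2 + 0.77018526^2) = 0.88722158
U = k * uc = 2.58 * 0.88722158
U = 2.2890

2.2890


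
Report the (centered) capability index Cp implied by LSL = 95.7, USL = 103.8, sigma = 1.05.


Cp = (USL - LSL) / (6 * sigma)
= (103.8 - 95.7) / (6 * 1.05)
= 8.1000 / 6.3000
= 1.2857

1.2857


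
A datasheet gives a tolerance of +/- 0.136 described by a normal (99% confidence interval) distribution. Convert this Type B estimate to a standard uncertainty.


u_B = half_width / 2.576
u_B = 0.136 / 2.576
u_B = 0.0528

0.0528


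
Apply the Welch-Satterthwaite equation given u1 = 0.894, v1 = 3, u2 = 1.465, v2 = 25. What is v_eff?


uc = sqrt(u1^2 + u2^2) = sqrt(0.894^2 + 1.465^2) = 1.7162345
v_eff = uc^4 / (u1^4/v1 + u2^4/v2)
= 1.7162345^4 / (0.894^4/3 + 1.465^4/25)
= 8.6757397 / 0.39717733
v_eff = 21.8435

21.8435


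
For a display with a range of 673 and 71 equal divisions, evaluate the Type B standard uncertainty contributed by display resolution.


resolution = range / divisions
resolution = 673 / 71 = 9.4788732
u_res = resolution / (2*sqrt(3))
u_res = 9.4788732 / 3.4641016
u_res = 2.7363

2.7363


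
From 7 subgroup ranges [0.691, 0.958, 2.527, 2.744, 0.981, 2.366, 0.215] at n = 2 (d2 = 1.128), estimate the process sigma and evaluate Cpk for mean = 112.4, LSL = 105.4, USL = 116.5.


R_bar = (0.691 + 0.958 + 2.527 + 2.744 + 0.981 + 2.366 + 0.215) / 7 = 1.4974286
sigma = R_bar / d2 = 1.4974286 / 1.128 = 1.3275076
Cp = (USL - LSL)/(6*sigma) = (116.5 - 105.4)/(6*1.3275076) = 1.3936
Cpu = (116.5 - 112.4)/(3*1.3275076) = 1.0295
Cpl = (112.4 - 105.4)/(3*1.3275076) = 1.7577
Cpk = min(Cpu, Cpl) = 1.0295

1.0295


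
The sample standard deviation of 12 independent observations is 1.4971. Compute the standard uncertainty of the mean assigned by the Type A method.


u_A = s / sqrt(n)
u_A = 1.4971 / sqrt(12)
u_A = 1.4971 / 3.4641016
u_A = 0.4322

0.4322


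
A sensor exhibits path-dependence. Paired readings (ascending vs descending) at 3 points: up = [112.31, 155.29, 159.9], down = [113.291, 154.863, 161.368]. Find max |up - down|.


|112.31 - 113.291| = 0.9810
|155.29 - 154.863| = 0.4270
|159.9 - 161.368| = 1.4680
hysteresis = max(diffs) = 1.4680

1.4680


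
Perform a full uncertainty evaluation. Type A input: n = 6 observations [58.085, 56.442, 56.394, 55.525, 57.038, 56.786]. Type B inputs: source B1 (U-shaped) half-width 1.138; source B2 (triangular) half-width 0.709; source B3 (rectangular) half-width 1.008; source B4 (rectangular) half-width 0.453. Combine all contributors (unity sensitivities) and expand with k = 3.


mean = (58.085 + 56.442 + 56.394 + 55.525 + 57.038 + 56.786) / 6 = 56.71166667
s = sqrt(sum((x - mean)^2)/(n-1)) = 0.84615286
u_A = s / sqrt(n) = 0.84615286 / sqrt(6) = 0.34544046
u_B1 = 1.138 / sqrt(2) = 0.80468752
u_B2 = 0.709 / sqrt(6) = 0.28944804
u_B3 = 1.008 / sqrt(3) = 0.58196907
u_B4 = 0.453 / sqrt(3) = 0.26153967
uc = sqrt(0.34544046^2 + 0.80468752^2 + 0.28944804^2 + 0.58196907^2 + 0.26153967^2) = 1.1214822
U = k * uc = 3 * 1.1214822
U = 3.3644

3.3644


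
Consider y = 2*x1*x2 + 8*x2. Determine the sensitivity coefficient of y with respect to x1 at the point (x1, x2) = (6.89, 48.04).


y = 2*x1*x2 + 8*x2
dy/dx1 = 2*x2
Evaluate at x2 = 48.04: c1 = 2 * 48.04
c1 = 96.0800

96.0800


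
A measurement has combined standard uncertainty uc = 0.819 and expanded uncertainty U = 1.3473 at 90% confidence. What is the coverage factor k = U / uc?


k = U / uc
k = 1.3473 / 0.819
k = 1.645

1.645


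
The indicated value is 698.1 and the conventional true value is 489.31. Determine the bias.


Systematic error = measured - true
= 698.1 - 489.31
= 208.7900

208.7900


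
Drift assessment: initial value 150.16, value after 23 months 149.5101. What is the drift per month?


rate = (v2 - v1) / months
= (149.5101 - 150.16) / 23
= -0.6499 / 23
= -0.0283

-0.0283


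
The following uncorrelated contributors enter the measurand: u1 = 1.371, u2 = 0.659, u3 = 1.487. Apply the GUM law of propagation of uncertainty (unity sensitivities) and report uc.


uc = sqrt(1.371^2 + 0.659^2 + 1.487^2)
uc = sqrt(4.525091)
uc = 2.1272

2.1272


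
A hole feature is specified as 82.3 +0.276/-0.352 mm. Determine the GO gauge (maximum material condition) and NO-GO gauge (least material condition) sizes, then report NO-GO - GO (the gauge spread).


GO = nominal - lower_tol (smallest hole = maximum material condition)
GO = 82.3 - 0.352 = 81.948
NO-GO = nominal + upper_tol (largest hole = least material condition)
NO-GO = 82.3 + 0.276 = 82.576
spread = NO-GO - GO = 82.576 - 81.948 = 0.6280

0.6280


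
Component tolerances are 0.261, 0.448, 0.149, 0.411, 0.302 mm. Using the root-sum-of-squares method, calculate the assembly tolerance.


RSS = sqrt(0.261^2 + 0.448^2 + 0.149^2 + 0.411^2 + 0.302^2)
= sqrt(0.551151)
= 0.7424

0.7424


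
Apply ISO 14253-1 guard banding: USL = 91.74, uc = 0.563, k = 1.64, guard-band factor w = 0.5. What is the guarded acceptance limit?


U = k * uc = 1.64 * 0.563 = 0.92332
guard band g = w * U = 0.5 * 0.92332 = 0.46166
AL = USL - g = 91.74 - 0.46166
AL = 91.2783

91.2783


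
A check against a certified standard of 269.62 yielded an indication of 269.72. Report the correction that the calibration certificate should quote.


Correction = standard - reading
= 269.62 - 269.72
= -0.1000

-0.1000


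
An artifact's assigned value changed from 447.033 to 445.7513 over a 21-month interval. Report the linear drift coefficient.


rate = (v2 - v1) / months
= (445.7513 - 447.033) / 21
= -1.2817 / 21
= -0.0610

-0.0610


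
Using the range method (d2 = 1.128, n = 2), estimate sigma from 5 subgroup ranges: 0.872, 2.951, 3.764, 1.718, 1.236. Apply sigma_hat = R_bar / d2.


R_bar = (0.872 + 2.951 + 3.764 + 1.718 + 1.236) / 5
R_bar = 10.541 / 5 = 2.1082
sigma_hat = R_bar / d2 = 2.1082 / 1.128 = 1.8690

1.8690


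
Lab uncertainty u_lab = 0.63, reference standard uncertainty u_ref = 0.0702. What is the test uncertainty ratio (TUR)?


TUR = u_lab / u_ref
= 0.63 / 0.0702
= 8.9744

8.9744


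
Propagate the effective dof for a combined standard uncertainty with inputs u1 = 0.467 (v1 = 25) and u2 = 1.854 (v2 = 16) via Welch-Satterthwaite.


uc = sqrt(u1^2 + u2^2) = sqrt(0.467^2 + 1.854^2) = 1.9119113
v_eff = uc^4 / (u1^4/v1 + u2^4/v2)
= 1.9119113^4 / (0.467^4/25 + 1.854^4/16)
= 13.361984 / 0.74034884
v_eff = 18.0482

18.0482


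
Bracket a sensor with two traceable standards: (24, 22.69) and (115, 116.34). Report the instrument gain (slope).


slope = (y2 - y1) / (x2 - x1)
= (116.34 - 22.69) / (115 - 24)
= 93.6500 / 91
= 1.0291

1.0291


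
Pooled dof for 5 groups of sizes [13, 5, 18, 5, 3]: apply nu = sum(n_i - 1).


nu = sum_i (n_i - 1)
nu = ((13 - 1) + (5 - 1) + (18 - 1) + (5 - 1) + (3 - 1))
nu = 12 + 4 + 17 + 4 + 2
nu = 39

39


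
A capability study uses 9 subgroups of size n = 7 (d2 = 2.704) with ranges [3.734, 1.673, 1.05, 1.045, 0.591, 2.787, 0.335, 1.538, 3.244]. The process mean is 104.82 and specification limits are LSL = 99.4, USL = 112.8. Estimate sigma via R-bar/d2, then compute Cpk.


R_bar = (3.734 + 1.673 + 1.05 + 1.045 + 0.591 + 2.787 + 0.335 + 1.538 + 3.244) / 9 = 1.7774444
sigma = R_bar / d2 = 1.7774444 / 2.704 = 0.65733891
Cp = (USL - LSL)/(6*sigma) = (112.8 - 99.4)/(6*0.65733891) = 3.3975
Cpu = (112.8 - 104.82)/(3*0.65733891) = 4.0466
Cpl = (104.82 - 99.4)/(3*0.65733891) = 2.7485
Cpk = min(Cpu, Cpl) = 2.7485

2.7485


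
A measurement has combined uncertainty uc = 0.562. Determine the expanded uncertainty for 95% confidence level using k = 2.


U = k * uc
U = 2 * 0.562
U = 1.1240

1.1240


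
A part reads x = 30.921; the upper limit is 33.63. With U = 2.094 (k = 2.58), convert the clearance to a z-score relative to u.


u = U / k = 2.094 / 2.58 = 0.81162791
margin = |USL - x| = |33.63 - 30.921| = 2.709
z = margin / u = 2.709 / 0.81162791
z = 3.3377

3.3377


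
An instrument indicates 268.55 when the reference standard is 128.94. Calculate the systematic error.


Systematic error = measured - true
= 268.55 - 128.94
= 139.6100

139.6100


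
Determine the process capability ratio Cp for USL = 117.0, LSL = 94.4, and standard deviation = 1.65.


Cp = (USL - LSL) / (6 * sigma)
= (117.0 - 94.4) / (6 * 1.65)
= 22.6000 / 9.9000
= 2.2828

2.2828


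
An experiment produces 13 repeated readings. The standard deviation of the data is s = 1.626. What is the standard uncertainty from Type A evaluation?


u_A = s / sqrt(n)
u_A = 1.626 / sqrt(13)
u_A = 1.626 / 3.6055513
u_A = 0.4510

0.4510


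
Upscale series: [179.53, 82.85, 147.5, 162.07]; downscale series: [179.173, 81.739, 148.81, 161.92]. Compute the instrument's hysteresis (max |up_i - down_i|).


|179.53 - 179.173| = 0.3570
|82.85 - 81.739| = 1.1110
|147.5 - 148.81| = 1.3100
|162.07 - 161.92| = 0.1500
hysteresis = max(diffs) = 1.3100

1.3100


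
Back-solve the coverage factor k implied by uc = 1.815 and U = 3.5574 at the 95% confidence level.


k = U / uc
k = 3.5574 / 1.815
k = 1.96

1.96


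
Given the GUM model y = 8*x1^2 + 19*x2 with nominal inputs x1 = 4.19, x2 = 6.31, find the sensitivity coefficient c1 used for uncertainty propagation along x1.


y = 8*x1^2 + 19*x2
dy/dx1 = 2*8*x1
Evaluate at x1 = 4.19: c1 = 16 * 4.19
c1 = 67.0400

67.0400


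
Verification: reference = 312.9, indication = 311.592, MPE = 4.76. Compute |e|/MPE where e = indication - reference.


e = indication - reference = 311.592 - 312.9 = -1.3080
|e| = 1.3080
ratio = |e| / MPE = 1.3080 / 4.76
ratio = 0.2748

0.2748


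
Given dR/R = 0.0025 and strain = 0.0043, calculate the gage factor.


GF = (dR/R) / epsilon
= 0.0025 / 0.0043
= 0.5814

0.5814


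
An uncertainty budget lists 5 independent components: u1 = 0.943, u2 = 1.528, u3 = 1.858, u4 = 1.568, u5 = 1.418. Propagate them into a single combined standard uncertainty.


uc = sqrt(0.943^2 + 1.528^2 + 1.858^2 + 1.568^2 + 1.418^2)
uc = sqrt(11.145545)
uc = 3.3385

3.3385


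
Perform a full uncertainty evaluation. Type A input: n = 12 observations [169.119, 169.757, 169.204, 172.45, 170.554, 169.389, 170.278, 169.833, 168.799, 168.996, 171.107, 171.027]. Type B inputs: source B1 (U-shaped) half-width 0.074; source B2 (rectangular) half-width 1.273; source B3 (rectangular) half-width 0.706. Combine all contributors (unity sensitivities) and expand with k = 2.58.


mean = (169.119 + 169.757 + 169.204 + 172.45 + 170.554 + 169.389 + 170.278 + 169.833 + 168.799 + 168.996 + 171.107 + 171.027) / 12 = 170.04275
s = sqrt(sum((x - mean)^2)/(n-1)) = 1.085667
u_A = s / sqrt(n) = 1.085667 / sqrt(12) = 0.31340507
u_B1 = 0.074 / sqrt(2) = 0.052325902
u_B2 = 1.273 / sqrt(3) = 0.73496689
u_B3 = 0.706 / sqrt(3) = 0.40760929
uc = sqrt(0.31340507^2 + 0.052325902^2 + 0.73496689^2 + 0.40760929^2) = 0.89848895
U = k * uc = 2.58 * 0.89848895
U = 2.3181

2.3181


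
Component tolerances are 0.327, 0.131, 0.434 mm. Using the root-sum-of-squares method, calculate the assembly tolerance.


RSS = sqrt(0.327^2 + 0.131^2 + 0.434^2)
= sqrt(0.312446)
= 0.5590

0.5590


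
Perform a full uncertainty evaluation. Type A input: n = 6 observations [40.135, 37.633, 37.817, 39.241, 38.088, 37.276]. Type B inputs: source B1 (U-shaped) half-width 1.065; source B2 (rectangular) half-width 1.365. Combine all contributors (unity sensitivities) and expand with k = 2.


mean = (40.135 + 37.633 + 37.817 + 39.241 + 38.088 + 37.276) / 6 = 38.365
s = sqrt(sum((x - mean)^2)/(n-1)) = 1.0953588
u_A = s / sqrt(n) = 1.0953588 / sqrt(6) = 0.44717836
u_B1 = 1.065 / sqrt(2) = 0.75306872
u_B2 = 1.365 / sqrt(3) = 0.78808312
uc = sqrt(0.44717836^2 + 0.75306872^2 + 0.78808312^2) = 1.1782003
U = k * uc = 2 * 1.1782003
U = 2.3564

2.3564


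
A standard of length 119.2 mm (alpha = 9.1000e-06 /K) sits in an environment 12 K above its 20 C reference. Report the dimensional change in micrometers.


dL = L * alpha * dT
= 119.2 * 9.1000e-06 * 12
= 0.0130166 mm
dL_um = 0.0130166 * 1000 = 13.0166 um

13.0166


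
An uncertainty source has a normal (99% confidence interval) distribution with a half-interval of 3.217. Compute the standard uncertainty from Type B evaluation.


u_B = half_width / 2.576
u_B = 3.217 / 2.576
u_B = 1.2488

1.2488


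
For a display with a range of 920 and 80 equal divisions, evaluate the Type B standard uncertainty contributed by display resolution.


resolution = range / divisions
resolution = 920 / 80 = 11.5
u_res = resolution / (2*sqrt(3))
u_res = 11.5 / 3.4641016
u_res = 3.3198

3.3198


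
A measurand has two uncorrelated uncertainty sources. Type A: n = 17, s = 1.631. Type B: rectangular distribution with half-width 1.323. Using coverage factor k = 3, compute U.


u_A = s / sqrt(n) = 1.631 / sqrt(17) = 0.3955756
u_B = half_width / sqrt(3) = 1.323 / sqrt(3) = 0.76383441
uc = sqrt(u_A^2 + u_B^2) = sqrt(0.3955756^2 + 0.76383441^2) = 0.86018781
U = k * uc = 3 * 0.86018781
U = 2.5806

2.5806


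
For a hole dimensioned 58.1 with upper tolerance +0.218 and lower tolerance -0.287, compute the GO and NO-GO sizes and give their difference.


GO = nominal - lower_tol (smallest hole = maximum material condition)
GO = 58.1 - 0.287 = 57.813
NO-GO = nominal + upper_tol (largest hole = least material condition)
NO-GO = 58.1 + 0.218 = 58.318
spread = NO-GO - GO = 58.318 - 57.813 = 0.5050

0.5050


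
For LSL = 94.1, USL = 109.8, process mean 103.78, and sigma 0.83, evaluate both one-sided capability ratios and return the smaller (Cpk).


Cpu = (USL - mean) / (3*sigma) = (109.8 - 103.78) / (3*0.83) = 2.4177
Cpl = (mean - LSL) / (3*sigma) = (103.78 - 94.1) / (3*0.83) = 3.8876
Cpk = min(Cpu, Cpl) = 2.4177

2.4177


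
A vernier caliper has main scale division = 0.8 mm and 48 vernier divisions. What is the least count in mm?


LC = MSD / n_div
= 0.8 / 48
= 0.0167

0.0167


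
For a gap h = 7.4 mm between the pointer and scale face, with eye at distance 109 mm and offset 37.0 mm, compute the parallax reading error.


error = h * offset / d
= 7.4 * 37.0 / 109
= 2.5119

2.5119


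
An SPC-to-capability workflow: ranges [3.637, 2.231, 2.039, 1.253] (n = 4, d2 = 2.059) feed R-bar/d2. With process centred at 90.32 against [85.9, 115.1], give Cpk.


R_bar = (3.637 + 2.231 + 2.039 + 1.253) / 4 = 2.29
sigma = R_bar / d2 = 2.29 / 2.059 = 1.1121904
Cp = (USL - LSL)/(6*sigma) = (115.1 - 85.9)/(6*1.1121904) = 4.3757
Cpu = (115.1 - 90.32)/(3*1.1121904) = 7.4268
Cpl = (90.32 - 85.9)/(3*1.1121904) = 1.3247
Cpk = min(Cpu, Cpl) = 1.3247

1.3247


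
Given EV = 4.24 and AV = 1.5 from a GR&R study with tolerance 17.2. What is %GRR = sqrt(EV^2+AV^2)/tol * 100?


GRR = sqrt(EV^2 + AV^2) = sqrt(4.24^2 + 1.5^2) = 4.4975104
%GRR = GRR / tol * 100 = 4.4975104 / 17.2 * 100
%GRR = 26.1483

26.1483


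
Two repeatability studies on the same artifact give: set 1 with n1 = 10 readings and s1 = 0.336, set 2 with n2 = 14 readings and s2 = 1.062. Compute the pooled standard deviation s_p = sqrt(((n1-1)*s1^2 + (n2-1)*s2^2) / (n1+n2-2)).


s_p = sqrt(((n1-1)*s1^2 + (n2-1)*s2^2) / (n1+n2-2))
numerator = (10-1)*0.336^2 + (14-1)*1.062^2 = 1.016064 + 14.661972 = 15.678036
denominator = 10 + 14 - 2 = 22
s_p^2 = 15.678036 / 22 = 0.712638
s_p = sqrt(0.712638) = 0.8442

0.8442


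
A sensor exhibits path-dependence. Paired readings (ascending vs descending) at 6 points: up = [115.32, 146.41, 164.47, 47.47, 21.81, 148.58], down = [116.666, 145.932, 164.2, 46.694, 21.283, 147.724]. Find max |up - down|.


|115.32 - 116.666| = 1.3460
|146.41 - 145.932| = 0.4780
|164.47 - 164.2| = 0.2700
|47.47 - 46.694| = 0.7760
|21.81 - 21.283| = 0.5270
|148.58 - 147.724| = 0.8560
hysteresis = max(diffs) = 1.3460

1.3460


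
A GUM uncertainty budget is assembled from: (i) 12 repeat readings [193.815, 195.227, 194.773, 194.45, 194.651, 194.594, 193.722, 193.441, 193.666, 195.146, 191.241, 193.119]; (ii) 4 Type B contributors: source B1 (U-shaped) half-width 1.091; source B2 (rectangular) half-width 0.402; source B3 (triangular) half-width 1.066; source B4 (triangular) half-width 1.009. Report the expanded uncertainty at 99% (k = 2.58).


mean = (193.815 + 195.227 + 194.773 + 194.45 + 194.651 + 194.594 + 193.722 + 193.441 + 193.666 + 195.146 + 191.241 + 193.119) / 12 = 193.9870833
s = sqrt(sum((x - mean)^2)/(n-1)) = 1.1003015
u_A = s / sqrt(n) = 1.1003015 / sqrt(12) = 0.31762968
u_B1 = 1.091 / sqrt(2) = 0.7714535
u_B2 = 0.402 / sqrt(3) = 0.23209481
u_B3 = 1.066 / sqrt(6) = 0.43519268
u_B4 = 1.009 / sqrt(6) = 0.41192253
uc = sqrt(0.31762968^2 + 0.7714535^2 + 0.23209481^2 + 0.43519268^2 + 0.41192253^2) = 1.0530764
U = k * uc = 2.58 * 1.0530764
U = 2.7169

2.7169


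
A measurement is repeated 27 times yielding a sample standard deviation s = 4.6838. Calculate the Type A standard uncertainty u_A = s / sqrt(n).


u_A = s / sqrt(n)
u_A = 4.6838 / sqrt(27)
u_A = 4.6838 / 5.1961524
u_A = 0.9014

0.9014


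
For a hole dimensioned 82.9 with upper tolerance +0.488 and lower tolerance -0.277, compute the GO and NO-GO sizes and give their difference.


GO = nominal - lower_tol (smallest hole = maximum material condition)
GO = 82.9 - 0.277 = 82.623
NO-GO = nominal + upper_tol (largest hole = least material condition)
NO-GO = 82.9 + 0.488 = 83.388
spread = NO-GO - GO = 83.388 - 82.623 = 0.7650

0.7650


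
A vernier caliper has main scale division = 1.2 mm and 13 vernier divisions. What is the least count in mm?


LC = MSD / n_div
= 1.2 / 13
= 0.0923

0.0923


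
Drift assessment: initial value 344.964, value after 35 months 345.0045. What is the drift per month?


rate = (v2 - v1) / months
= (345.0045 - 344.964) / 35
= 0.0405 / 35
= 0.0012

0.0012


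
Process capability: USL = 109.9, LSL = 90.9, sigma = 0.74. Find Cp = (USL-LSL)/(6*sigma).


Cp = (USL - LSL) / (6 * sigma)
= (109.9 - 90.9) / (6 * 0.74)
= 19.0000 / 4.4400
= 4.2793

4.2793


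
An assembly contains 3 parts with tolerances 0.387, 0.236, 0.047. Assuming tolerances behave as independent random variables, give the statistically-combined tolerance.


RSS = sqrt(0.387^2 + 0.236^2 + 0.047^2)
= sqrt(0.207674)
= 0.4557

0.4557


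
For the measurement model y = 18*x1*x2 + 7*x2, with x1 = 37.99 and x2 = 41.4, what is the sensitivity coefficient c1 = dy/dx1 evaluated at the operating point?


y = 18*x1*x2 + 7*x2
dy/dx1 = 18*x2
Evaluate at x2 = 41.4: c1 = 18 * 41.4
c1 = 745.2000

745.2000


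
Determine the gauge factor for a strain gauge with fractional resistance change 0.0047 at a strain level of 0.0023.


GF = (dR/R) / epsilon
= 0.0047 / 0.0023
= 2.0435

2.0435


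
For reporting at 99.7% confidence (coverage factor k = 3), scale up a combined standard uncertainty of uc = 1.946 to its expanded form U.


U = k * uc
U = 3 * 1.946
U = 5.8380

5.8380


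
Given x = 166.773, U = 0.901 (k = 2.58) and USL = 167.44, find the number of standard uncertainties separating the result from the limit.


u = U / k = 0.901 / 2.58 = 0.34922481
margin = |USL - x| = |167.44 - 166.773| = 0.667
z = margin / u = 0.667 / 0.34922481
z = 1.9099

1.9099


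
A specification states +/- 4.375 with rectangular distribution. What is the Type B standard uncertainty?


u_B = half_width / sqrt(3)
u_B = 4.375 / 1.7320508
u_B = 2.5259

2.5259


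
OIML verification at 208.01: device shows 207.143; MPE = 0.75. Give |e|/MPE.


e = indication - reference = 207.143 - 208.01 = -0.8670
|e| = 0.8670
ratio = |e| / MPE = 0.8670 / 0.75
ratio = 1.1560

1.1560


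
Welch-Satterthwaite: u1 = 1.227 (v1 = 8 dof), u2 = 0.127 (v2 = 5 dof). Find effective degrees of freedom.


uc = sqrt(u1^2 + u2^2) = sqrt(1.227^2 + 0.127^2) = 1.233555
v_eff = uc^4 / (u1^4/v1 + u2^4/v2)
= 1.233555^4 / (1.227^4/8 + 0.127^4/5)
= 2.3154429 / 0.28337923
v_eff = 8.1708

8.1708


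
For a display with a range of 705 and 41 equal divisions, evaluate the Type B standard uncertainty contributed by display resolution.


resolution = range / divisions
resolution = 705 / 41 = 17.195122
u_res = resolution / (2*sqrt(3))
u_res = 17.195122 / 3.4641016
u_res = 4.9638

4.9638


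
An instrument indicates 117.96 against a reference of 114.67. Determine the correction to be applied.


Correction = standard - reading
= 114.67 - 117.96
= -3.2900

-3.2900


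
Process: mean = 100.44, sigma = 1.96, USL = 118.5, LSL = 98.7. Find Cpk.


Cpu = (USL - mean) / (3*sigma) = (118.5 - 100.44) / (3*1.96) = 3.0714
Cpl = (mean - LSL) / (3*sigma) = (100.44 - 98.7) / (3*1.96) = 0.2959
Cpk = min(Cpu, Cpl) = 0.2959

0.2959


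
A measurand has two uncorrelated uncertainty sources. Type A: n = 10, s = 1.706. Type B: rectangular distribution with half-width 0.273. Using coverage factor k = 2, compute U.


u_A = s / sqrt(n) = 1.706 / sqrt(10) = 0.53948457
u_B = half_width / sqrt(3) = 0.273 / sqrt(3) = 0.15761662
uc = sqrt(u_A^2 + u_B^2) = sqrt(0.53948457^2 + 0.15761662^2) = 0.5620379
U = k * uc = 2 * 0.5620379
U = 1.1241

1.1241


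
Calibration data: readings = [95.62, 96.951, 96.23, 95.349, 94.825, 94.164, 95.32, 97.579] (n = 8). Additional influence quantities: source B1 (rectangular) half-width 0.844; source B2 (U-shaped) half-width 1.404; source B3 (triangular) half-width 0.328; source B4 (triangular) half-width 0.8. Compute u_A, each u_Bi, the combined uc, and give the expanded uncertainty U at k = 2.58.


mean = (95.62 + 96.951 + 96.23 + 95.349 + 94.825 + 94.164 + 95.32 + 97.579) / 8 = 95.75475
s = sqrt(sum((x - mean)^2)/(n-1)) = 1.1181288
u_A = s / sqrt(n) = 1.1181288 / sqrt(8) = 0.39531823
u_B1 = 0.844 / sqrt(3) = 0.48728363
u_B2 = 1.404 / sqrt(2) = 0.99277792
u_B3 = 0.328 / sqrt(6) = 0.13390544
u_B4 = 0.8 / sqrt(6) = 0.32659863
uc = sqrt(0.39531823^2 + 0.48728363^2 + 0.99277792^2 + 0.13390544^2 + 0.32659863^2) = 1.2263471
U = k * uc = 2.58 * 1.2263471
U = 3.1640

3.1640


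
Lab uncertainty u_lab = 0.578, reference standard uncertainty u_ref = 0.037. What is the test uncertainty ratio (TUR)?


TUR = u_lab / u_ref
= 0.578 / 0.037
= 15.6216

15.6216


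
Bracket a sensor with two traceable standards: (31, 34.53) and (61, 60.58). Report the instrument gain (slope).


slope = (y2 - y1) / (x2 - x1)
= (60.58 - 34.53) / (61 - 31)
= 26.0500 / 30
= 0.8683

0.8683


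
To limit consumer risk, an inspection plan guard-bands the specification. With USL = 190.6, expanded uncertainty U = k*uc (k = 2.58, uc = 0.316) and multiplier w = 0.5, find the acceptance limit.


U = k * uc = 2.58 * 0.316 = 0.81528
guard band g = w * U = 0.5 * 0.81528 = 0.40764
AL = USL - g = 190.6 - 0.40764
AL = 190.1924

190.1924


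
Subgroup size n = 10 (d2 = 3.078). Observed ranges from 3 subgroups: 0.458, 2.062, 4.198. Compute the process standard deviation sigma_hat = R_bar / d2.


R_bar = (0.458 + 2.062 + 4.198) / 3
R_bar = 6.718 / 3 = 2.2393333
sigma_hat = R_bar / d2 = 2.2393333 / 3.078 = 0.7275

0.7275


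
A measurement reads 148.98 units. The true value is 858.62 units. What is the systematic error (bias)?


Systematic error = measured - true
= 148.98 - 858.62
= -709.6400

-709.6400


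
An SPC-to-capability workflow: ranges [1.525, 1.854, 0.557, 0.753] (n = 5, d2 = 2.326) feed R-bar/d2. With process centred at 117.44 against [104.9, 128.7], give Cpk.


R_bar = (1.525 + 1.854 + 0.557 + 0.753) / 4 = 1.17225
sigma = R_bar / d2 = 1.17225 / 2.326 = 0.50397678
Cp = (USL - LSL)/(6*sigma) = (128.7 - 104.9)/(6*0.50397678) = 7.8707
Cpu = (128.7 - 117.44)/(3*0.50397678) = 7.4474
Cpl = (117.44 - 104.9)/(3*0.50397678) = 8.2940
Cpk = min(Cpu, Cpl) = 7.4474

7.4474


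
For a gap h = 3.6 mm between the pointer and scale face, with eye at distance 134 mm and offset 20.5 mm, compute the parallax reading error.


error = h * offset / d
= 3.6 * 20.5 / 134
= 0.5507

0.5507


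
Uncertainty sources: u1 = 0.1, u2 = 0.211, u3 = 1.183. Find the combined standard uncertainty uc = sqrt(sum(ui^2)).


uc = sqrt(0.1^2 + 0.211^2 + 1.183^2)
uc = sqrt(1.45401)
uc = 1.2058

1.2058


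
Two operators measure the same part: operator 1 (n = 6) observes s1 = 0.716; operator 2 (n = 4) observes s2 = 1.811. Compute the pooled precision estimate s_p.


s_p = sqrt(((n1-1)*s1^2 + (n2-1)*s2^2) / (n1+n2-2))
numerator = (6-1)*0.716^2 + (4-1)*1.811^2 = 2.56328 + 9.839163 = 12.402443
denominator = 6 + 4 - 2 = 8
s_p^2 = 12.402443 / 8 = 1.5503054
s_p = sqrt(1.5503054) = 1.2451

1.2451


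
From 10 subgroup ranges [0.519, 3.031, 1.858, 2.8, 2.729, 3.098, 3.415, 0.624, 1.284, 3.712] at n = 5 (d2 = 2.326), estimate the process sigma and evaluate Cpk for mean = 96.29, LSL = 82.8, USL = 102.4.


R_bar = (0.519 + 3.031 + 1.858 + 2.8 + 2.729 + 3.098 + 3.415 + 0.624 + 1.284 + 3.712) / 10 = 2.307
sigma = R_bar / d2 = 2.307 / 2.326 = 0.99183147
Cp = (USL - LSL)/(6*sigma) = (102.4 - 82.8)/(6*0.99183147) = 3.2936
Cpu = (102.4 - 96.29)/(3*0.99183147) = 2.0534
Cpl = (96.29 - 82.8)/(3*0.99183147) = 4.5337
Cpk = min(Cpu, Cpl) = 2.0534

2.0534


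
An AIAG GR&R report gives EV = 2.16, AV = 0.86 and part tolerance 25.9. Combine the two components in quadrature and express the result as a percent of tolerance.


GRR = sqrt(EV^2 + AV^2) = sqrt(2.16^2 + 0.86^2) = 2.3249086
%GRR = GRR / tol * 100 = 2.3249086 / 25.9 * 100
%GRR = 8.9765

8.9765


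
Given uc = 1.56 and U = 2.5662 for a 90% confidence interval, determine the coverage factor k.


k = U / uc
k = 2.5662 / 1.56
k = 1.645

1.645


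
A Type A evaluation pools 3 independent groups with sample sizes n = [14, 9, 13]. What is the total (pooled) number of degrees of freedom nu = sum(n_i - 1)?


nu = sum_i (n_i - 1)
nu = ((14 - 1) + (9 - 1) + (13 - 1))
nu = 13 + 8 + 12
nu = 33

33


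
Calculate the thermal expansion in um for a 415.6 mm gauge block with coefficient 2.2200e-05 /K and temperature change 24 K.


dL = L * alpha * dT
= 415.6 * 2.2200e-05 * 24
= 0.2214317 mm
dL_um = 0.2214317 * 1000 = 221.4317 um

221.4317


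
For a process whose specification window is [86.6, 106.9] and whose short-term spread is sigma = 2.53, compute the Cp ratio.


Cp = (USL - LSL) / (6 * sigma)
= (106.9 - 86.6) / (6 * 2.53)
= 20.3000 / 15.1800
= 1.3373

1.3373


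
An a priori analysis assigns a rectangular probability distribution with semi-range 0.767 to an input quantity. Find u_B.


u_B = half_width / sqrt(3)
u_B = 0.767 / 1.7320508
u_B = 0.4428

0.4428


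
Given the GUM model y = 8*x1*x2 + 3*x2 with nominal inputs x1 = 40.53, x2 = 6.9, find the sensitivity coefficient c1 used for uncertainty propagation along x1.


y = 8*x1*x2 + 3*x2
dy/dx1 = 8*x2
Evaluate at x2 = 6.9: c1 = 8 * 6.9
c1 = 55.2000

55.2000


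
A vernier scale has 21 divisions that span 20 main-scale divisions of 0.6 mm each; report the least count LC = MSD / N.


LC = MSD / n_div
= 0.6 / 21
= 0.0286

0.0286


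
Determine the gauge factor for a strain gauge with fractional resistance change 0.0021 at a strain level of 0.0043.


GF = (dR/R) / epsilon
= 0.0021 / 0.0043
= 0.4884

0.4884


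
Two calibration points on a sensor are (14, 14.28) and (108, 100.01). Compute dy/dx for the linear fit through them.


slope = (y2 - y1) / (x2 - x1)
= (100.01 - 14.28) / (108 - 14)
= 85.7300 / 94
= 0.9120

0.9120


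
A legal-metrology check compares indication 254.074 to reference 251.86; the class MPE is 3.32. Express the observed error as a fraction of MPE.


e = indication - reference = 254.074 - 251.86 = 2.2140
|e| = 2.2140
ratio = |e| / MPE = 2.2140 / 3.32
ratio = 0.6669

0.6669


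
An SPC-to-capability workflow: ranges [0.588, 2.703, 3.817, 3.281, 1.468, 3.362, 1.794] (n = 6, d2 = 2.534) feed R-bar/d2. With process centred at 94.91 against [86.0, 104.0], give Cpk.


R_bar = (0.588 + 2.703 + 3.817 + 3.281 + 1.468 + 3.362 + 1.794) / 7 = 2.4304286
sigma = R_bar / d2 = 2.4304286 / 2.534 = 0.95912731
Cp = (USL - LSL)/(6*sigma) = (104.0 - 86.0)/(6*0.95912731) = 3.1278
Cpu = (104.0 - 94.91)/(3*0.95912731) = 3.1591
Cpl = (94.91 - 86.0)/(3*0.95912731) = 3.0966
Cpk = min(Cpu, Cpl) = 3.0966

3.0966


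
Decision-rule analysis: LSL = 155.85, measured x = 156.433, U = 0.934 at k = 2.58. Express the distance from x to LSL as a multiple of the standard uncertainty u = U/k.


u = U / k = 0.934 / 2.58 = 0.3620155
margin = |LSL - x| = |155.85 - 156.433| = 0.583
z = margin / u = 0.583 / 0.3620155
z = 1.6104

1.6104


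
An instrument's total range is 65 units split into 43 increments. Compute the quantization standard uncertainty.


resolution = range / divisions
resolution = 65 / 43 = 1.5116279
u_res = resolution / (2*sqrt(3))
u_res = 1.5116279 / 3.4641016
u_res = 0.4364

0.4364


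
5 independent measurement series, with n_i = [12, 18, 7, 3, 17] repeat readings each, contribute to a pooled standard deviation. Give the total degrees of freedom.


nu = sum_i (n_i - 1)
nu = ((12 - 1) + (18 - 1) + (7 - 1) + (3 - 1) + (17 - 1))
nu = 11 + 17 + 6 + 2 + 16
nu = 52

52


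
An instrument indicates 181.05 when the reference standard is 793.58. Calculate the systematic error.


Systematic error = measured - true
= 181.05 - 793.58
= -612.5300

-612.5300


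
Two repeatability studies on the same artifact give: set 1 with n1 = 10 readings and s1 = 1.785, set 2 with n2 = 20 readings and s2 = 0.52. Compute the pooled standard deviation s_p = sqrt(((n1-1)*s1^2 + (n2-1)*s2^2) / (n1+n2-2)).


s_p = sqrt(((n1-1)*s1^2 + (n2-1)*s2^2) / (n1+n2-2))
numerator = (10-1)*1.785^2 + (20-1)*0.52^2 = 28.676025 + 5.1376 = 33.813625
denominator = 10 + 20 - 2 = 28
s_p^2 = 33.813625 / 28 = 1.2076295
s_p = sqrt(1.2076295) = 1.0989

1.0989


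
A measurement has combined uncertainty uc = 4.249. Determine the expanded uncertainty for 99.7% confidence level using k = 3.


U = k * uc
U = 3 * 4.249
U = 12.7470

12.7470


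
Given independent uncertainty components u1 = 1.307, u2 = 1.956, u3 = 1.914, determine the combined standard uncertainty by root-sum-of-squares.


uc = sqrt(1.307^2 + 1.956^2 + 1.914^2)
uc = sqrt(9.197581)
uc = 3.0328

3.0328


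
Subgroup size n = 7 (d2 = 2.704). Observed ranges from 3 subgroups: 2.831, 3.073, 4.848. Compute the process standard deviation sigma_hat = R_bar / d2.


R_bar = (2.831 + 3.073 + 4.848) / 3
R_bar = 10.752 / 3 = 3.584
sigma_hat = R_bar / d2 = 3.584 / 2.704 = 1.3254

1.3254


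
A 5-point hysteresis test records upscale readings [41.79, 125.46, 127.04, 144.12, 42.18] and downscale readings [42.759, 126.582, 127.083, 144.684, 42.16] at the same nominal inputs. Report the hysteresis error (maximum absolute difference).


|41.79 - 42.759| = 0.9690
|125.46 - 126.582| = 1.1220
|127.04 - 127.083| = 0.0430
|144.12 - 144.684| = 0.5640
|42.18 - 42.16| = 0.0200
hysteresis = max(diffs) = 1.1220

1.1220


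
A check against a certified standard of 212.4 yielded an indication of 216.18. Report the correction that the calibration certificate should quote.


Correction = standard - reading
= 212.4 - 216.18
= -3.7800

-3.7800


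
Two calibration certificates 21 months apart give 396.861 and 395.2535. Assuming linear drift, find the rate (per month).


rate = (v2 - v1) / months
= (395.2535 - 396.861) / 21
= -1.6075 / 21
= -0.0765

-0.0765


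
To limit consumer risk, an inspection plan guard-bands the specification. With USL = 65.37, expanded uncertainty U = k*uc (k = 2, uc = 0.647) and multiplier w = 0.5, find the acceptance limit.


U = k * uc = 2 * 0.647 = 1.294
guard band g = w * U = 0.5 * 1.294 = 0.647
AL = USL - g = 65.37 - 0.647
AL = 64.7230

64.7230


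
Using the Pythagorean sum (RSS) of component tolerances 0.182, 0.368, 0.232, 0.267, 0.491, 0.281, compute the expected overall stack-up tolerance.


RSS = sqrt(0.182^2 + 0.368^2 + 0.232^2 + 0.267^2 + 0.491^2 + 0.281^2)
= sqrt(0.613703)
= 0.7834

0.7834


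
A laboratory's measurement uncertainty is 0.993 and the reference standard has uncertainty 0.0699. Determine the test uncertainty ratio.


TUR = u_lab / u_ref
= 0.993 / 0.0699
= 14.2060

14.2060


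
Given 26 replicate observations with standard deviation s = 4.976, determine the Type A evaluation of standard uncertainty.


u_A = s / sqrt(n)
u_A = 4.976 / sqrt(26)
u_A = 4.976 / 5.0990195
u_A = 0.9759

0.9759


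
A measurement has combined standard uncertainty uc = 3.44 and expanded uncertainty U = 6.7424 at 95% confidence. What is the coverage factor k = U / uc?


k = U / uc
k = 6.7424 / 3.44
k = 1.96

1.96


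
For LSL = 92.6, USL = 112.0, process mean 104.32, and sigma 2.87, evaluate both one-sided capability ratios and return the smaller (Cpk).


Cpu = (USL - mean) / (3*sigma) = (112.0 - 104.32) / (3*2.87) = 0.8920
Cpl = (mean - LSL) / (3*sigma) = (104.32 - 92.6) / (3*2.87) = 1.3612
Cpk = min(Cpu, Cpl) = 0.8920

0.8920


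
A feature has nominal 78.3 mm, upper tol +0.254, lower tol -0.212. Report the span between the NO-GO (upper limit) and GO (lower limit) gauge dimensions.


GO = nominal - lower_tol (smallest hole = maximum material condition)
GO = 78.3 - 0.212 = 78.088
NO-GO = nominal + upper_tol (largest hole = least material condition)
NO-GO = 78.3 + 0.254 = 78.554
spread = NO-GO - GO = 78.554 - 78.088 = 0.4660

0.4660


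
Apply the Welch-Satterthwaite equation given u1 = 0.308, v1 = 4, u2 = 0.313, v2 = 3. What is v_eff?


uc = sqrt(u1^2 + u2^2) = sqrt(0.308^2 + 0.313^2) = 0.43912754
v_eff = uc^4 / (u1^4/v1 + u2^4/v2)
= 0.43912754^4 / (0.308^4/4 + 0.313^4/3)
= 0.037184564 / 0.0054491029
v_eff = 6.8240

6.8240


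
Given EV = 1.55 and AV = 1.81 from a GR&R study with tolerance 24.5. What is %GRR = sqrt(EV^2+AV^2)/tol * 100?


GRR = sqrt(EV^2 + AV^2) = sqrt(1.55^2 + 1.81^2) = 2.3829813
%GRR = GRR / tol * 100 = 2.3829813 / 24.5 * 100
%GRR = 9.7265

9.7265
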